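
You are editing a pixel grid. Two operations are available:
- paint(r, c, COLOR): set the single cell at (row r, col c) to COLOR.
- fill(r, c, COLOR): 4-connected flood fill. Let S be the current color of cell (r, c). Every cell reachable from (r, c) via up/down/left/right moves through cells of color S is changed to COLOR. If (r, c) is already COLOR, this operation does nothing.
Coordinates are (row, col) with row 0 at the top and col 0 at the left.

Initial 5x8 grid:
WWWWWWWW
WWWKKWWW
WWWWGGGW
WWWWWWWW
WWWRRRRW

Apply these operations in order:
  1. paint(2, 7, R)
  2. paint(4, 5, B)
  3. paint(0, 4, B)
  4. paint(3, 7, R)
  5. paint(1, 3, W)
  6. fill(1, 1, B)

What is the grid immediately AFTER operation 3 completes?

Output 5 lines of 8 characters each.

Answer: WWWWBWWW
WWWKKWWW
WWWWGGGR
WWWWWWWW
WWWRRBRW

Derivation:
After op 1 paint(2,7,R):
WWWWWWWW
WWWKKWWW
WWWWGGGR
WWWWWWWW
WWWRRRRW
After op 2 paint(4,5,B):
WWWWWWWW
WWWKKWWW
WWWWGGGR
WWWWWWWW
WWWRRBRW
After op 3 paint(0,4,B):
WWWWBWWW
WWWKKWWW
WWWWGGGR
WWWWWWWW
WWWRRBRW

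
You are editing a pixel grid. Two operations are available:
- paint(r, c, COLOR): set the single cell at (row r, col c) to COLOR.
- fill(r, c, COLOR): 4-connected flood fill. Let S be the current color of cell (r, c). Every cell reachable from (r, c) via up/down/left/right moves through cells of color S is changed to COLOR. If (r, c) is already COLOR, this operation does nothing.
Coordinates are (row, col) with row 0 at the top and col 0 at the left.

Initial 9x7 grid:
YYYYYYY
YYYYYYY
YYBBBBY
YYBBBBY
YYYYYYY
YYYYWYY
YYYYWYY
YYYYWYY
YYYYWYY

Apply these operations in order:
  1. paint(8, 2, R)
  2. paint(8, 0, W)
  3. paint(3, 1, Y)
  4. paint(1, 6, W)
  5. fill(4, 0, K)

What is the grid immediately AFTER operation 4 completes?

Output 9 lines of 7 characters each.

After op 1 paint(8,2,R):
YYYYYYY
YYYYYYY
YYBBBBY
YYBBBBY
YYYYYYY
YYYYWYY
YYYYWYY
YYYYWYY
YYRYWYY
After op 2 paint(8,0,W):
YYYYYYY
YYYYYYY
YYBBBBY
YYBBBBY
YYYYYYY
YYYYWYY
YYYYWYY
YYYYWYY
WYRYWYY
After op 3 paint(3,1,Y):
YYYYYYY
YYYYYYY
YYBBBBY
YYBBBBY
YYYYYYY
YYYYWYY
YYYYWYY
YYYYWYY
WYRYWYY
After op 4 paint(1,6,W):
YYYYYYY
YYYYYYW
YYBBBBY
YYBBBBY
YYYYYYY
YYYYWYY
YYYYWYY
YYYYWYY
WYRYWYY

Answer: YYYYYYY
YYYYYYW
YYBBBBY
YYBBBBY
YYYYYYY
YYYYWYY
YYYYWYY
YYYYWYY
WYRYWYY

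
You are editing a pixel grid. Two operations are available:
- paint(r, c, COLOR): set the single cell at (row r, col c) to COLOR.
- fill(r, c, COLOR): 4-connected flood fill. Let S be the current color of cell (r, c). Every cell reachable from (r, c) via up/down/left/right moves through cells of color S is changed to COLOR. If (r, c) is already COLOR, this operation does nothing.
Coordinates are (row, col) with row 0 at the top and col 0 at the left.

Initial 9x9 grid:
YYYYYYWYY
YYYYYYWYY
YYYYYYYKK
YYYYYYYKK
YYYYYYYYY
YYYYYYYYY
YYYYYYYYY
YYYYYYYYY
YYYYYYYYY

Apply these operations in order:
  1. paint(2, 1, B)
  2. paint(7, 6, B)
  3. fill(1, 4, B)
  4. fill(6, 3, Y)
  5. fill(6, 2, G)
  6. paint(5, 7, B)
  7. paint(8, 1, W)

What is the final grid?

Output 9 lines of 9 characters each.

Answer: GGGGGGWYY
GGGGGGWYY
GGGGGGGKK
GGGGGGGKK
GGGGGGGGG
GGGGGGGBG
GGGGGGGGG
GGGGGGGGG
GWGGGGGGG

Derivation:
After op 1 paint(2,1,B):
YYYYYYWYY
YYYYYYWYY
YBYYYYYKK
YYYYYYYKK
YYYYYYYYY
YYYYYYYYY
YYYYYYYYY
YYYYYYYYY
YYYYYYYYY
After op 2 paint(7,6,B):
YYYYYYWYY
YYYYYYWYY
YBYYYYYKK
YYYYYYYKK
YYYYYYYYY
YYYYYYYYY
YYYYYYYYY
YYYYYYBYY
YYYYYYYYY
After op 3 fill(1,4,B) [69 cells changed]:
BBBBBBWYY
BBBBBBWYY
BBBBBBBKK
BBBBBBBKK
BBBBBBBBB
BBBBBBBBB
BBBBBBBBB
BBBBBBBBB
BBBBBBBBB
After op 4 fill(6,3,Y) [71 cells changed]:
YYYYYYWYY
YYYYYYWYY
YYYYYYYKK
YYYYYYYKK
YYYYYYYYY
YYYYYYYYY
YYYYYYYYY
YYYYYYYYY
YYYYYYYYY
After op 5 fill(6,2,G) [71 cells changed]:
GGGGGGWYY
GGGGGGWYY
GGGGGGGKK
GGGGGGGKK
GGGGGGGGG
GGGGGGGGG
GGGGGGGGG
GGGGGGGGG
GGGGGGGGG
After op 6 paint(5,7,B):
GGGGGGWYY
GGGGGGWYY
GGGGGGGKK
GGGGGGGKK
GGGGGGGGG
GGGGGGGBG
GGGGGGGGG
GGGGGGGGG
GGGGGGGGG
After op 7 paint(8,1,W):
GGGGGGWYY
GGGGGGWYY
GGGGGGGKK
GGGGGGGKK
GGGGGGGGG
GGGGGGGBG
GGGGGGGGG
GGGGGGGGG
GWGGGGGGG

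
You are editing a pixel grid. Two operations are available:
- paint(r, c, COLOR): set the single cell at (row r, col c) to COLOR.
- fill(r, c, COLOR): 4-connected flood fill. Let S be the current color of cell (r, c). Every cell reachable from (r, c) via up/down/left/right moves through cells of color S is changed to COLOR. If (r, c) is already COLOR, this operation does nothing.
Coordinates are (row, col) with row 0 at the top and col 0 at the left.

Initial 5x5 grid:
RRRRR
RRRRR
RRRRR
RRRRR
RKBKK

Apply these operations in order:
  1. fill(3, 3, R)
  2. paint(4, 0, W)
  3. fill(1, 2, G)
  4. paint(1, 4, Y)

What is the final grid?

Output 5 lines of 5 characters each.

After op 1 fill(3,3,R) [0 cells changed]:
RRRRR
RRRRR
RRRRR
RRRRR
RKBKK
After op 2 paint(4,0,W):
RRRRR
RRRRR
RRRRR
RRRRR
WKBKK
After op 3 fill(1,2,G) [20 cells changed]:
GGGGG
GGGGG
GGGGG
GGGGG
WKBKK
After op 4 paint(1,4,Y):
GGGGG
GGGGY
GGGGG
GGGGG
WKBKK

Answer: GGGGG
GGGGY
GGGGG
GGGGG
WKBKK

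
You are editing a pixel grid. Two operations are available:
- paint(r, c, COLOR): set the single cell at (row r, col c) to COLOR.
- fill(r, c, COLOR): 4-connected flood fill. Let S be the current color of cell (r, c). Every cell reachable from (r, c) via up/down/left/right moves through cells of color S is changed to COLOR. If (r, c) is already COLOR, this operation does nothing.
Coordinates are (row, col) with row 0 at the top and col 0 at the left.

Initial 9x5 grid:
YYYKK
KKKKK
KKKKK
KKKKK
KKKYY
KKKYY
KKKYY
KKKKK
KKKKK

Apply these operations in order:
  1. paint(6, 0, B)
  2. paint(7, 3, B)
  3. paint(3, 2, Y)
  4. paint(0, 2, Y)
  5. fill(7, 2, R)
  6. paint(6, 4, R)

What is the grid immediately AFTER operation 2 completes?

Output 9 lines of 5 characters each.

Answer: YYYKK
KKKKK
KKKKK
KKKKK
KKKYY
KKKYY
BKKYY
KKKBK
KKKKK

Derivation:
After op 1 paint(6,0,B):
YYYKK
KKKKK
KKKKK
KKKKK
KKKYY
KKKYY
BKKYY
KKKKK
KKKKK
After op 2 paint(7,3,B):
YYYKK
KKKKK
KKKKK
KKKKK
KKKYY
KKKYY
BKKYY
KKKBK
KKKKK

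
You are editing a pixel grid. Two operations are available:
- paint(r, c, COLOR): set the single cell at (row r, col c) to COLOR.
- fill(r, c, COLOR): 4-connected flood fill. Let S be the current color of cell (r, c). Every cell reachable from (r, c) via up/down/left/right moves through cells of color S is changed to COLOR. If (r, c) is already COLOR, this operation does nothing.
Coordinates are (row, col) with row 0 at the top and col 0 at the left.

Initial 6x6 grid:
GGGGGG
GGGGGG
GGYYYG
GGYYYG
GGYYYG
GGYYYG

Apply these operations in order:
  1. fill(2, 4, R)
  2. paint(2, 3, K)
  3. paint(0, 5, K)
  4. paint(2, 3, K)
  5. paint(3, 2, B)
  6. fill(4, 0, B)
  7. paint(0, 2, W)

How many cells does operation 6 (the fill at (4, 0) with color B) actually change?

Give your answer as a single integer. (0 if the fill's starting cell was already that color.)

After op 1 fill(2,4,R) [12 cells changed]:
GGGGGG
GGGGGG
GGRRRG
GGRRRG
GGRRRG
GGRRRG
After op 2 paint(2,3,K):
GGGGGG
GGGGGG
GGRKRG
GGRRRG
GGRRRG
GGRRRG
After op 3 paint(0,5,K):
GGGGGK
GGGGGG
GGRKRG
GGRRRG
GGRRRG
GGRRRG
After op 4 paint(2,3,K):
GGGGGK
GGGGGG
GGRKRG
GGRRRG
GGRRRG
GGRRRG
After op 5 paint(3,2,B):
GGGGGK
GGGGGG
GGRKRG
GGBRRG
GGRRRG
GGRRRG
After op 6 fill(4,0,B) [23 cells changed]:
BBBBBK
BBBBBB
BBRKRB
BBBRRB
BBRRRB
BBRRRB

Answer: 23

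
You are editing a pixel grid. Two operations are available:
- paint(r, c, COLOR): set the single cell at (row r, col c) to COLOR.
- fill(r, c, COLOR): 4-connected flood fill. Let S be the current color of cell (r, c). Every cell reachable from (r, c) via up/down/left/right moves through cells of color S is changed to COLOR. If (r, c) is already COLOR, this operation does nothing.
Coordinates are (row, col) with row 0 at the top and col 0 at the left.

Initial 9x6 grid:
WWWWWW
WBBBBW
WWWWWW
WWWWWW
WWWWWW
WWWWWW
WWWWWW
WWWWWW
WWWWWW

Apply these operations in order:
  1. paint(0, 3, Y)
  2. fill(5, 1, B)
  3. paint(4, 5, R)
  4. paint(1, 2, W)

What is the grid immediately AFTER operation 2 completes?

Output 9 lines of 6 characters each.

After op 1 paint(0,3,Y):
WWWYWW
WBBBBW
WWWWWW
WWWWWW
WWWWWW
WWWWWW
WWWWWW
WWWWWW
WWWWWW
After op 2 fill(5,1,B) [49 cells changed]:
BBBYBB
BBBBBB
BBBBBB
BBBBBB
BBBBBB
BBBBBB
BBBBBB
BBBBBB
BBBBBB

Answer: BBBYBB
BBBBBB
BBBBBB
BBBBBB
BBBBBB
BBBBBB
BBBBBB
BBBBBB
BBBBBB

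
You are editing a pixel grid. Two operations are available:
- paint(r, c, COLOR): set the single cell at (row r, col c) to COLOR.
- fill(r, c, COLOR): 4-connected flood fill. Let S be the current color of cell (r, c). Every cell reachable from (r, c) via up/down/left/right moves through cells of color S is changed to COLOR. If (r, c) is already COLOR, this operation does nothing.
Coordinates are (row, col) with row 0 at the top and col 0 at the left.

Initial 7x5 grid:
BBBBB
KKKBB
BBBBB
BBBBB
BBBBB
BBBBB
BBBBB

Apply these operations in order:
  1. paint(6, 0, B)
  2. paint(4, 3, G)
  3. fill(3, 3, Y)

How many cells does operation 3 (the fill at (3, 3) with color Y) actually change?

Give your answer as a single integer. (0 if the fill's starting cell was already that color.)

Answer: 31

Derivation:
After op 1 paint(6,0,B):
BBBBB
KKKBB
BBBBB
BBBBB
BBBBB
BBBBB
BBBBB
After op 2 paint(4,3,G):
BBBBB
KKKBB
BBBBB
BBBBB
BBBGB
BBBBB
BBBBB
After op 3 fill(3,3,Y) [31 cells changed]:
YYYYY
KKKYY
YYYYY
YYYYY
YYYGY
YYYYY
YYYYY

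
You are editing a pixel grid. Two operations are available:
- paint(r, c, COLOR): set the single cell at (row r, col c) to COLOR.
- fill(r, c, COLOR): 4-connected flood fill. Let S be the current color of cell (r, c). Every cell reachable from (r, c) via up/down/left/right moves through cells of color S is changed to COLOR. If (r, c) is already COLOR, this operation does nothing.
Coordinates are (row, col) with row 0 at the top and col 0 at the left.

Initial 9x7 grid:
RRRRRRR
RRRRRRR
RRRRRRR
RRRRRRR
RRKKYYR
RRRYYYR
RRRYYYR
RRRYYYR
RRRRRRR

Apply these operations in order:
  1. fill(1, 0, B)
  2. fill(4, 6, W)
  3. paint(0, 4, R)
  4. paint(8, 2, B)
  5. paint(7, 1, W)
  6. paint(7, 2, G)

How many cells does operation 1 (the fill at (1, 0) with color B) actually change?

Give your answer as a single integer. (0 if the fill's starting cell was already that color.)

After op 1 fill(1,0,B) [50 cells changed]:
BBBBBBB
BBBBBBB
BBBBBBB
BBBBBBB
BBKKYYB
BBBYYYB
BBBYYYB
BBBYYYB
BBBBBBB

Answer: 50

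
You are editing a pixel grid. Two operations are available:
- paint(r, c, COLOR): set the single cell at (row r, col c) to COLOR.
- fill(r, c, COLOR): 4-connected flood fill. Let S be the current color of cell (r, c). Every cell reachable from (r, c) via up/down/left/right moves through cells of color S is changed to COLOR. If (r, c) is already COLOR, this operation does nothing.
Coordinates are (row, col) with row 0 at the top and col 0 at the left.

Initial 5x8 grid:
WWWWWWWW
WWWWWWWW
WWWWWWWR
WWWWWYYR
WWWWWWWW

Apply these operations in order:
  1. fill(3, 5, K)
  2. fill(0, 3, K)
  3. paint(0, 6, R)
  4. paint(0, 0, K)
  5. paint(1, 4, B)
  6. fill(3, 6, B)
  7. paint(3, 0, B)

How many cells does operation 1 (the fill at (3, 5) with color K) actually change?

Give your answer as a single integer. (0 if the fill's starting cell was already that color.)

Answer: 2

Derivation:
After op 1 fill(3,5,K) [2 cells changed]:
WWWWWWWW
WWWWWWWW
WWWWWWWR
WWWWWKKR
WWWWWWWW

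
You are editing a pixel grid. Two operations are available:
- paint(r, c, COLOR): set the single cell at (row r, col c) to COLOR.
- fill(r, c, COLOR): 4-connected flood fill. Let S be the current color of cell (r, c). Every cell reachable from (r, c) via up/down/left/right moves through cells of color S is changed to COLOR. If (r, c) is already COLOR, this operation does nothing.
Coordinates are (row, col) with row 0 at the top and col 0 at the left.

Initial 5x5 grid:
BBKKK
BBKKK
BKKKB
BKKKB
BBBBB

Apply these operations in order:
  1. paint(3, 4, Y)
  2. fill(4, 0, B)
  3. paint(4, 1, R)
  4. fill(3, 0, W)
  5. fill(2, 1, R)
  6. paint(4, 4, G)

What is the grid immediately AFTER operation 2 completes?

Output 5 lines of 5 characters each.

Answer: BBKKK
BBKKK
BKKKB
BKKKY
BBBBB

Derivation:
After op 1 paint(3,4,Y):
BBKKK
BBKKK
BKKKB
BKKKY
BBBBB
After op 2 fill(4,0,B) [0 cells changed]:
BBKKK
BBKKK
BKKKB
BKKKY
BBBBB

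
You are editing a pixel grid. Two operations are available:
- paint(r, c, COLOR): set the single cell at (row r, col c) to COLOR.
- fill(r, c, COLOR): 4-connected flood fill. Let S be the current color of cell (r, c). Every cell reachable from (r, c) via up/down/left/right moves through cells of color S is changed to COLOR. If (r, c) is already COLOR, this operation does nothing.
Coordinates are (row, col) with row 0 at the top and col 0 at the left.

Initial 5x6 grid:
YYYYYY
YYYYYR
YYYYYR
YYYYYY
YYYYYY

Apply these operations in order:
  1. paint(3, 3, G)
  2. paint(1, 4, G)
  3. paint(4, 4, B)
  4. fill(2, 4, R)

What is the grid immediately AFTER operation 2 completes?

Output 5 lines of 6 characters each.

After op 1 paint(3,3,G):
YYYYYY
YYYYYR
YYYYYR
YYYGYY
YYYYYY
After op 2 paint(1,4,G):
YYYYYY
YYYYGR
YYYYYR
YYYGYY
YYYYYY

Answer: YYYYYY
YYYYGR
YYYYYR
YYYGYY
YYYYYY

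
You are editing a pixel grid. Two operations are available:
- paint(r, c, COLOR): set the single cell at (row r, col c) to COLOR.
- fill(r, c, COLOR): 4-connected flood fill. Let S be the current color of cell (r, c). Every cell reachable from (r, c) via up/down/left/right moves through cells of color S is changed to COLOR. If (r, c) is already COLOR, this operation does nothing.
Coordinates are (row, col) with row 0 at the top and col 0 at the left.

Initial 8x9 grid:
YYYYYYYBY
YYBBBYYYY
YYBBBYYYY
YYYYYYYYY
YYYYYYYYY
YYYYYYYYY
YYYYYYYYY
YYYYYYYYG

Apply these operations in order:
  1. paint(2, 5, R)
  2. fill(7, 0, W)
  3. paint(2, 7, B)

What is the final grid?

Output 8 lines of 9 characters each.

After op 1 paint(2,5,R):
YYYYYYYBY
YYBBBYYYY
YYBBBRYYY
YYYYYYYYY
YYYYYYYYY
YYYYYYYYY
YYYYYYYYY
YYYYYYYYG
After op 2 fill(7,0,W) [63 cells changed]:
WWWWWWWBW
WWBBBWWWW
WWBBBRWWW
WWWWWWWWW
WWWWWWWWW
WWWWWWWWW
WWWWWWWWW
WWWWWWWWG
After op 3 paint(2,7,B):
WWWWWWWBW
WWBBBWWWW
WWBBBRWBW
WWWWWWWWW
WWWWWWWWW
WWWWWWWWW
WWWWWWWWW
WWWWWWWWG

Answer: WWWWWWWBW
WWBBBWWWW
WWBBBRWBW
WWWWWWWWW
WWWWWWWWW
WWWWWWWWW
WWWWWWWWW
WWWWWWWWG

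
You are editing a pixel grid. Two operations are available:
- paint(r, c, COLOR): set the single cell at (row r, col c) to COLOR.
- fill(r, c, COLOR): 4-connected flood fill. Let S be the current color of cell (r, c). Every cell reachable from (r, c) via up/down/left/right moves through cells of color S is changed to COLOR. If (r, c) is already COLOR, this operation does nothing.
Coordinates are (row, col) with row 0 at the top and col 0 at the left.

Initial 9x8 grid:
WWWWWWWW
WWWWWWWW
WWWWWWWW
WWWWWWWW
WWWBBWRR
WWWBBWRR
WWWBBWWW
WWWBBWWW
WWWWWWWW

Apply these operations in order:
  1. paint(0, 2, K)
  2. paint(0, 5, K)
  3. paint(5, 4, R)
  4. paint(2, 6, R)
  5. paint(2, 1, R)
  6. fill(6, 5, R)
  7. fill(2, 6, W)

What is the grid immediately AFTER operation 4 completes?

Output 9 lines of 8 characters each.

After op 1 paint(0,2,K):
WWKWWWWW
WWWWWWWW
WWWWWWWW
WWWWWWWW
WWWBBWRR
WWWBBWRR
WWWBBWWW
WWWBBWWW
WWWWWWWW
After op 2 paint(0,5,K):
WWKWWKWW
WWWWWWWW
WWWWWWWW
WWWWWWWW
WWWBBWRR
WWWBBWRR
WWWBBWWW
WWWBBWWW
WWWWWWWW
After op 3 paint(5,4,R):
WWKWWKWW
WWWWWWWW
WWWWWWWW
WWWWWWWW
WWWBBWRR
WWWBRWRR
WWWBBWWW
WWWBBWWW
WWWWWWWW
After op 4 paint(2,6,R):
WWKWWKWW
WWWWWWWW
WWWWWWRW
WWWWWWWW
WWWBBWRR
WWWBRWRR
WWWBBWWW
WWWBBWWW
WWWWWWWW

Answer: WWKWWKWW
WWWWWWWW
WWWWWWRW
WWWWWWWW
WWWBBWRR
WWWBRWRR
WWWBBWWW
WWWBBWWW
WWWWWWWW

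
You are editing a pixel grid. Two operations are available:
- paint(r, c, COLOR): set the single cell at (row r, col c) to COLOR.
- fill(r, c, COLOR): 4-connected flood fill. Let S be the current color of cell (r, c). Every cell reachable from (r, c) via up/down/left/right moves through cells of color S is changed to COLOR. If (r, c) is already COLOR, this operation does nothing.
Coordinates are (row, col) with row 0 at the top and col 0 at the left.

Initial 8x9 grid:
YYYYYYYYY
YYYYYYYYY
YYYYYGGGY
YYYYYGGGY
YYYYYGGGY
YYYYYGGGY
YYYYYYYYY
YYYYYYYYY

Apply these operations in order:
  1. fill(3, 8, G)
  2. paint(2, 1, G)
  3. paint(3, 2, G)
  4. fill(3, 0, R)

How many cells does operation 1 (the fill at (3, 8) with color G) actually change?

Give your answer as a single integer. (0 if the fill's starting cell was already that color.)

After op 1 fill(3,8,G) [60 cells changed]:
GGGGGGGGG
GGGGGGGGG
GGGGGGGGG
GGGGGGGGG
GGGGGGGGG
GGGGGGGGG
GGGGGGGGG
GGGGGGGGG

Answer: 60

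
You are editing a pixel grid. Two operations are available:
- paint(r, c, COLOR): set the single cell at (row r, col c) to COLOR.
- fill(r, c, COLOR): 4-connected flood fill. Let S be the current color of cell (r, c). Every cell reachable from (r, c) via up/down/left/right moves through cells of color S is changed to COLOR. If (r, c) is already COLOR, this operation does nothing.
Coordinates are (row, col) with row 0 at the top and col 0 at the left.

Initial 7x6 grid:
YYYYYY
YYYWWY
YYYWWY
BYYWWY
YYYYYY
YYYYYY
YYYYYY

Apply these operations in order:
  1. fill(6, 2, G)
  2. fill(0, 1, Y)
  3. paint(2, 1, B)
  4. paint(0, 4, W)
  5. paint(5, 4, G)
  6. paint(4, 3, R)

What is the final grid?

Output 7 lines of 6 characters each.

After op 1 fill(6,2,G) [35 cells changed]:
GGGGGG
GGGWWG
GGGWWG
BGGWWG
GGGGGG
GGGGGG
GGGGGG
After op 2 fill(0,1,Y) [35 cells changed]:
YYYYYY
YYYWWY
YYYWWY
BYYWWY
YYYYYY
YYYYYY
YYYYYY
After op 3 paint(2,1,B):
YYYYYY
YYYWWY
YBYWWY
BYYWWY
YYYYYY
YYYYYY
YYYYYY
After op 4 paint(0,4,W):
YYYYWY
YYYWWY
YBYWWY
BYYWWY
YYYYYY
YYYYYY
YYYYYY
After op 5 paint(5,4,G):
YYYYWY
YYYWWY
YBYWWY
BYYWWY
YYYYYY
YYYYGY
YYYYYY
After op 6 paint(4,3,R):
YYYYWY
YYYWWY
YBYWWY
BYYWWY
YYYRYY
YYYYGY
YYYYYY

Answer: YYYYWY
YYYWWY
YBYWWY
BYYWWY
YYYRYY
YYYYGY
YYYYYY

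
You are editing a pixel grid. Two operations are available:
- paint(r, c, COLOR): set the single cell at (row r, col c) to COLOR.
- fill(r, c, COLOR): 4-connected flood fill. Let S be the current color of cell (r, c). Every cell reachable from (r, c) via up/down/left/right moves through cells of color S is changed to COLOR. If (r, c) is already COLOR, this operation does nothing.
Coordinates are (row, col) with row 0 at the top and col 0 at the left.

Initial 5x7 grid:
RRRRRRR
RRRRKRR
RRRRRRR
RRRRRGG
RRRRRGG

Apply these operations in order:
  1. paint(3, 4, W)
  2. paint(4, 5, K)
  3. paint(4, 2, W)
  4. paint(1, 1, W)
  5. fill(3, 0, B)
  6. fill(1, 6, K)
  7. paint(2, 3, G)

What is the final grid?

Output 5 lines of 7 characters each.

Answer: KKKKKKK
KWKKKKK
KKKGKKK
KKKKWGG
KKWKKKG

Derivation:
After op 1 paint(3,4,W):
RRRRRRR
RRRRKRR
RRRRRRR
RRRRWGG
RRRRRGG
After op 2 paint(4,5,K):
RRRRRRR
RRRRKRR
RRRRRRR
RRRRWGG
RRRRRKG
After op 3 paint(4,2,W):
RRRRRRR
RRRRKRR
RRRRRRR
RRRRWGG
RRWRRKG
After op 4 paint(1,1,W):
RRRRRRR
RWRRKRR
RRRRRRR
RRRRWGG
RRWRRKG
After op 5 fill(3,0,B) [27 cells changed]:
BBBBBBB
BWBBKBB
BBBBBBB
BBBBWGG
BBWBBKG
After op 6 fill(1,6,K) [27 cells changed]:
KKKKKKK
KWKKKKK
KKKKKKK
KKKKWGG
KKWKKKG
After op 7 paint(2,3,G):
KKKKKKK
KWKKKKK
KKKGKKK
KKKKWGG
KKWKKKG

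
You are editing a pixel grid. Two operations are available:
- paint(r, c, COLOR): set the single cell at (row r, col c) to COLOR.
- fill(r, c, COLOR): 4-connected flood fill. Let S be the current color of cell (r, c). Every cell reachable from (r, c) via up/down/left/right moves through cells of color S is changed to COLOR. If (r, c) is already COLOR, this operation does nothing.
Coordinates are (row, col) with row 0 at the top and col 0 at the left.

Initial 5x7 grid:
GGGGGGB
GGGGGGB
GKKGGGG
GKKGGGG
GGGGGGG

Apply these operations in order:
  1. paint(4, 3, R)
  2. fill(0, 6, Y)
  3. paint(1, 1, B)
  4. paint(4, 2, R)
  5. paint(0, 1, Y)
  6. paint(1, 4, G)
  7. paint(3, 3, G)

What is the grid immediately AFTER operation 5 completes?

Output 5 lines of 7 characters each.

After op 1 paint(4,3,R):
GGGGGGB
GGGGGGB
GKKGGGG
GKKGGGG
GGGRGGG
After op 2 fill(0,6,Y) [2 cells changed]:
GGGGGGY
GGGGGGY
GKKGGGG
GKKGGGG
GGGRGGG
After op 3 paint(1,1,B):
GGGGGGY
GBGGGGY
GKKGGGG
GKKGGGG
GGGRGGG
After op 4 paint(4,2,R):
GGGGGGY
GBGGGGY
GKKGGGG
GKKGGGG
GGRRGGG
After op 5 paint(0,1,Y):
GYGGGGY
GBGGGGY
GKKGGGG
GKKGGGG
GGRRGGG

Answer: GYGGGGY
GBGGGGY
GKKGGGG
GKKGGGG
GGRRGGG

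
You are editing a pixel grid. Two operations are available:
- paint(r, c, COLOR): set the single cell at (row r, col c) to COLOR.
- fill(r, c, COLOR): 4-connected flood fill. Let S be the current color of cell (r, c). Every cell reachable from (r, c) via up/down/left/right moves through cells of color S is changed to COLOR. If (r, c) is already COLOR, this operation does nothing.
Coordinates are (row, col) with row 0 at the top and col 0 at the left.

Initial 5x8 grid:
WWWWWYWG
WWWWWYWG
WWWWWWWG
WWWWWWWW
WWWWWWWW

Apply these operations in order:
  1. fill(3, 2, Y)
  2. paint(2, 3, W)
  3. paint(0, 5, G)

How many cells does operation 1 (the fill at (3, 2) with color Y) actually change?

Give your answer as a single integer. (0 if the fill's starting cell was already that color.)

Answer: 35

Derivation:
After op 1 fill(3,2,Y) [35 cells changed]:
YYYYYYYG
YYYYYYYG
YYYYYYYG
YYYYYYYY
YYYYYYYY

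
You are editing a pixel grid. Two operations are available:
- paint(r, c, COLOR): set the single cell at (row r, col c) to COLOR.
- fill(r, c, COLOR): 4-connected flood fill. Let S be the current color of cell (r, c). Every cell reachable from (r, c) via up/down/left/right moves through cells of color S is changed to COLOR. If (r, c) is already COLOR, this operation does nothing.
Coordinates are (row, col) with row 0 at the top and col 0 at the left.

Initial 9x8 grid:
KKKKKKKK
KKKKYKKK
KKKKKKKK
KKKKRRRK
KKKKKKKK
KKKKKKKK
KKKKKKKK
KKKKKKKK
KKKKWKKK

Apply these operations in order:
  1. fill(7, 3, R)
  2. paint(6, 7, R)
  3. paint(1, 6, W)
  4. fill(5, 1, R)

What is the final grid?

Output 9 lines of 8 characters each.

Answer: RRRRRRRR
RRRRYRWR
RRRRRRRR
RRRRRRRR
RRRRRRRR
RRRRRRRR
RRRRRRRR
RRRRRRRR
RRRRWRRR

Derivation:
After op 1 fill(7,3,R) [67 cells changed]:
RRRRRRRR
RRRRYRRR
RRRRRRRR
RRRRRRRR
RRRRRRRR
RRRRRRRR
RRRRRRRR
RRRRRRRR
RRRRWRRR
After op 2 paint(6,7,R):
RRRRRRRR
RRRRYRRR
RRRRRRRR
RRRRRRRR
RRRRRRRR
RRRRRRRR
RRRRRRRR
RRRRRRRR
RRRRWRRR
After op 3 paint(1,6,W):
RRRRRRRR
RRRRYRWR
RRRRRRRR
RRRRRRRR
RRRRRRRR
RRRRRRRR
RRRRRRRR
RRRRRRRR
RRRRWRRR
After op 4 fill(5,1,R) [0 cells changed]:
RRRRRRRR
RRRRYRWR
RRRRRRRR
RRRRRRRR
RRRRRRRR
RRRRRRRR
RRRRRRRR
RRRRRRRR
RRRRWRRR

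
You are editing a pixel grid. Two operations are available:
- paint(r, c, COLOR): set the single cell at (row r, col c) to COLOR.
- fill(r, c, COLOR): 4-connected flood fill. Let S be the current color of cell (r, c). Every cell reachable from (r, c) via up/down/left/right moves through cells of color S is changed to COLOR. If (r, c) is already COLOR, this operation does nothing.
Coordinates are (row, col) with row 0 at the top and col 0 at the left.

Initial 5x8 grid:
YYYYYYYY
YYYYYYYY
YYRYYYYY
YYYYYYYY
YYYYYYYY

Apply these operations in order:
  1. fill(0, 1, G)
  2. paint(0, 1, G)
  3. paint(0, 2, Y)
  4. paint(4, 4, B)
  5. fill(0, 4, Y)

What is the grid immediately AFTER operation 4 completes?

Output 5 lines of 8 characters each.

Answer: GGYGGGGG
GGGGGGGG
GGRGGGGG
GGGGGGGG
GGGGBGGG

Derivation:
After op 1 fill(0,1,G) [39 cells changed]:
GGGGGGGG
GGGGGGGG
GGRGGGGG
GGGGGGGG
GGGGGGGG
After op 2 paint(0,1,G):
GGGGGGGG
GGGGGGGG
GGRGGGGG
GGGGGGGG
GGGGGGGG
After op 3 paint(0,2,Y):
GGYGGGGG
GGGGGGGG
GGRGGGGG
GGGGGGGG
GGGGGGGG
After op 4 paint(4,4,B):
GGYGGGGG
GGGGGGGG
GGRGGGGG
GGGGGGGG
GGGGBGGG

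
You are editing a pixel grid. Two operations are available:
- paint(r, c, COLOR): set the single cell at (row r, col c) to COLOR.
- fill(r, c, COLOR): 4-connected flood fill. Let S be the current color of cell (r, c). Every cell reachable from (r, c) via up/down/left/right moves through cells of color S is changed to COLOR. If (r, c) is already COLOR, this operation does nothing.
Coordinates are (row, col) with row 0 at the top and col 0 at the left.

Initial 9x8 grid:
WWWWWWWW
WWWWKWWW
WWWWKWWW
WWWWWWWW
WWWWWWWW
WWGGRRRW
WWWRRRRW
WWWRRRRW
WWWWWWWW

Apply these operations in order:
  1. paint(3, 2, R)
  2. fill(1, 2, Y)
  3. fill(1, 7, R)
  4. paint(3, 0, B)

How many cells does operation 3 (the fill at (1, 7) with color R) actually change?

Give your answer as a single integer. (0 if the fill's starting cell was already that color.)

Answer: 56

Derivation:
After op 1 paint(3,2,R):
WWWWWWWW
WWWWKWWW
WWWWKWWW
WWRWWWWW
WWWWWWWW
WWGGRRRW
WWWRRRRW
WWWRRRRW
WWWWWWWW
After op 2 fill(1,2,Y) [56 cells changed]:
YYYYYYYY
YYYYKYYY
YYYYKYYY
YYRYYYYY
YYYYYYYY
YYGGRRRY
YYYRRRRY
YYYRRRRY
YYYYYYYY
After op 3 fill(1,7,R) [56 cells changed]:
RRRRRRRR
RRRRKRRR
RRRRKRRR
RRRRRRRR
RRRRRRRR
RRGGRRRR
RRRRRRRR
RRRRRRRR
RRRRRRRR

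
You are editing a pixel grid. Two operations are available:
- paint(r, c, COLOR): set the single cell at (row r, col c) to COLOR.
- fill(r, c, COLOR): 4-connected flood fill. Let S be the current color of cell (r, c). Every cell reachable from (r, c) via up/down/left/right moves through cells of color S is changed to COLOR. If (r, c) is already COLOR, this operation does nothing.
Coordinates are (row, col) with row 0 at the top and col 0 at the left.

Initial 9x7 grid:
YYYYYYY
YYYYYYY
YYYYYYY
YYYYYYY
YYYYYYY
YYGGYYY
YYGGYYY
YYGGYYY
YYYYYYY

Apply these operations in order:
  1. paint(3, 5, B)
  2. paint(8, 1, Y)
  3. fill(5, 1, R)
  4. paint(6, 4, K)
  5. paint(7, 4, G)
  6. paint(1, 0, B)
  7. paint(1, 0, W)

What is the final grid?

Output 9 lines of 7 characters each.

After op 1 paint(3,5,B):
YYYYYYY
YYYYYYY
YYYYYYY
YYYYYBY
YYYYYYY
YYGGYYY
YYGGYYY
YYGGYYY
YYYYYYY
After op 2 paint(8,1,Y):
YYYYYYY
YYYYYYY
YYYYYYY
YYYYYBY
YYYYYYY
YYGGYYY
YYGGYYY
YYGGYYY
YYYYYYY
After op 3 fill(5,1,R) [56 cells changed]:
RRRRRRR
RRRRRRR
RRRRRRR
RRRRRBR
RRRRRRR
RRGGRRR
RRGGRRR
RRGGRRR
RRRRRRR
After op 4 paint(6,4,K):
RRRRRRR
RRRRRRR
RRRRRRR
RRRRRBR
RRRRRRR
RRGGRRR
RRGGKRR
RRGGRRR
RRRRRRR
After op 5 paint(7,4,G):
RRRRRRR
RRRRRRR
RRRRRRR
RRRRRBR
RRRRRRR
RRGGRRR
RRGGKRR
RRGGGRR
RRRRRRR
After op 6 paint(1,0,B):
RRRRRRR
BRRRRRR
RRRRRRR
RRRRRBR
RRRRRRR
RRGGRRR
RRGGKRR
RRGGGRR
RRRRRRR
After op 7 paint(1,0,W):
RRRRRRR
WRRRRRR
RRRRRRR
RRRRRBR
RRRRRRR
RRGGRRR
RRGGKRR
RRGGGRR
RRRRRRR

Answer: RRRRRRR
WRRRRRR
RRRRRRR
RRRRRBR
RRRRRRR
RRGGRRR
RRGGKRR
RRGGGRR
RRRRRRR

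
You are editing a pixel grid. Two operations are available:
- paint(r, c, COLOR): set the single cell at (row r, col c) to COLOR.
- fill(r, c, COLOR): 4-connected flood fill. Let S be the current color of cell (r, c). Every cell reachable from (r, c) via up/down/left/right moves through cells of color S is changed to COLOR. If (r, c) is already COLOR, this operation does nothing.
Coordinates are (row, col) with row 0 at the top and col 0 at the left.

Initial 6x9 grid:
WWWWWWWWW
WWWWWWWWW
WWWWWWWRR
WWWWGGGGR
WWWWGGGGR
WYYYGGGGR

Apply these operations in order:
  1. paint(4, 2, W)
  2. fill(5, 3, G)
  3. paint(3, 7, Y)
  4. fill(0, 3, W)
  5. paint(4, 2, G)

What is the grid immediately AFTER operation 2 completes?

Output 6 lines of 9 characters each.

After op 1 paint(4,2,W):
WWWWWWWWW
WWWWWWWWW
WWWWWWWRR
WWWWGGGGR
WWWWGGGGR
WYYYGGGGR
After op 2 fill(5,3,G) [3 cells changed]:
WWWWWWWWW
WWWWWWWWW
WWWWWWWRR
WWWWGGGGR
WWWWGGGGR
WGGGGGGGR

Answer: WWWWWWWWW
WWWWWWWWW
WWWWWWWRR
WWWWGGGGR
WWWWGGGGR
WGGGGGGGR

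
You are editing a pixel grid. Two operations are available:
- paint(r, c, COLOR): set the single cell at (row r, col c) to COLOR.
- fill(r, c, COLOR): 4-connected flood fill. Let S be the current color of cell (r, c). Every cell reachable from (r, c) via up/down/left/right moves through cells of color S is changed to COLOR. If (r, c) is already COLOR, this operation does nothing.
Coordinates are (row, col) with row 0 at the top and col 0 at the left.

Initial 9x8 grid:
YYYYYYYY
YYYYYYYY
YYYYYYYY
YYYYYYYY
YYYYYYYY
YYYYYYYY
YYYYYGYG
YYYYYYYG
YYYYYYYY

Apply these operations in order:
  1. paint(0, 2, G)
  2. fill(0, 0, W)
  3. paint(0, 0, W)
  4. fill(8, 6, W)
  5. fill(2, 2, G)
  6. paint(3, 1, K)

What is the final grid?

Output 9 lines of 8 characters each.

Answer: GGGGGGGG
GGGGGGGG
GGGGGGGG
GKGGGGGG
GGGGGGGG
GGGGGGGG
GGGGGGGG
GGGGGGGG
GGGGGGGG

Derivation:
After op 1 paint(0,2,G):
YYGYYYYY
YYYYYYYY
YYYYYYYY
YYYYYYYY
YYYYYYYY
YYYYYYYY
YYYYYGYG
YYYYYYYG
YYYYYYYY
After op 2 fill(0,0,W) [68 cells changed]:
WWGWWWWW
WWWWWWWW
WWWWWWWW
WWWWWWWW
WWWWWWWW
WWWWWWWW
WWWWWGWG
WWWWWWWG
WWWWWWWW
After op 3 paint(0,0,W):
WWGWWWWW
WWWWWWWW
WWWWWWWW
WWWWWWWW
WWWWWWWW
WWWWWWWW
WWWWWGWG
WWWWWWWG
WWWWWWWW
After op 4 fill(8,6,W) [0 cells changed]:
WWGWWWWW
WWWWWWWW
WWWWWWWW
WWWWWWWW
WWWWWWWW
WWWWWWWW
WWWWWGWG
WWWWWWWG
WWWWWWWW
After op 5 fill(2,2,G) [68 cells changed]:
GGGGGGGG
GGGGGGGG
GGGGGGGG
GGGGGGGG
GGGGGGGG
GGGGGGGG
GGGGGGGG
GGGGGGGG
GGGGGGGG
After op 6 paint(3,1,K):
GGGGGGGG
GGGGGGGG
GGGGGGGG
GKGGGGGG
GGGGGGGG
GGGGGGGG
GGGGGGGG
GGGGGGGG
GGGGGGGG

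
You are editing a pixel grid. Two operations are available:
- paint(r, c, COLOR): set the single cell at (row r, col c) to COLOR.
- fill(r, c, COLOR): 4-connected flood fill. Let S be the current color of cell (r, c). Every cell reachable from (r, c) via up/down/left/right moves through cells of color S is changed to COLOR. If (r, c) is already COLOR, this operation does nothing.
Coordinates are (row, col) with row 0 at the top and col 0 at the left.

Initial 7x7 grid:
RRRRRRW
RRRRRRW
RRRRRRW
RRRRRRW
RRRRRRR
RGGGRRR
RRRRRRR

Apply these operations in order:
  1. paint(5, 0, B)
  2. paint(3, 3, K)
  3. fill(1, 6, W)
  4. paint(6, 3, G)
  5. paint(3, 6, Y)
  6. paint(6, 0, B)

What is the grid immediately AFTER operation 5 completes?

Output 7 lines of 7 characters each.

After op 1 paint(5,0,B):
RRRRRRW
RRRRRRW
RRRRRRW
RRRRRRW
RRRRRRR
BGGGRRR
RRRRRRR
After op 2 paint(3,3,K):
RRRRRRW
RRRRRRW
RRRRRRW
RRRKRRW
RRRRRRR
BGGGRRR
RRRRRRR
After op 3 fill(1,6,W) [0 cells changed]:
RRRRRRW
RRRRRRW
RRRRRRW
RRRKRRW
RRRRRRR
BGGGRRR
RRRRRRR
After op 4 paint(6,3,G):
RRRRRRW
RRRRRRW
RRRRRRW
RRRKRRW
RRRRRRR
BGGGRRR
RRRGRRR
After op 5 paint(3,6,Y):
RRRRRRW
RRRRRRW
RRRRRRW
RRRKRRY
RRRRRRR
BGGGRRR
RRRGRRR

Answer: RRRRRRW
RRRRRRW
RRRRRRW
RRRKRRY
RRRRRRR
BGGGRRR
RRRGRRR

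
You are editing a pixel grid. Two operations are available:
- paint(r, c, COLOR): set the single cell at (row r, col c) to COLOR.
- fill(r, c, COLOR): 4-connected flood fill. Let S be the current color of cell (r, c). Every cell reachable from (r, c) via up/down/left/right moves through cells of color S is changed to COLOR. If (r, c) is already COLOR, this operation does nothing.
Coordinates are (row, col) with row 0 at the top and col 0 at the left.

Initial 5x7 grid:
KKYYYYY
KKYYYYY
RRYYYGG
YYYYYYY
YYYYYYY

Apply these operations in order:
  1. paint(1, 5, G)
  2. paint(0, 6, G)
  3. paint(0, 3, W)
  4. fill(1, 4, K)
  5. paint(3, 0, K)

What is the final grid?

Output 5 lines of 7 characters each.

Answer: KKKWKKG
KKKKKGY
RRKKKGG
KKKKKKK
KKKKKKK

Derivation:
After op 1 paint(1,5,G):
KKYYYYY
KKYYYGY
RRYYYGG
YYYYYYY
YYYYYYY
After op 2 paint(0,6,G):
KKYYYYG
KKYYYGY
RRYYYGG
YYYYYYY
YYYYYYY
After op 3 paint(0,3,W):
KKYWYYG
KKYYYGY
RRYYYGG
YYYYYYY
YYYYYYY
After op 4 fill(1,4,K) [23 cells changed]:
KKKWKKG
KKKKKGY
RRKKKGG
KKKKKKK
KKKKKKK
After op 5 paint(3,0,K):
KKKWKKG
KKKKKGY
RRKKKGG
KKKKKKK
KKKKKKK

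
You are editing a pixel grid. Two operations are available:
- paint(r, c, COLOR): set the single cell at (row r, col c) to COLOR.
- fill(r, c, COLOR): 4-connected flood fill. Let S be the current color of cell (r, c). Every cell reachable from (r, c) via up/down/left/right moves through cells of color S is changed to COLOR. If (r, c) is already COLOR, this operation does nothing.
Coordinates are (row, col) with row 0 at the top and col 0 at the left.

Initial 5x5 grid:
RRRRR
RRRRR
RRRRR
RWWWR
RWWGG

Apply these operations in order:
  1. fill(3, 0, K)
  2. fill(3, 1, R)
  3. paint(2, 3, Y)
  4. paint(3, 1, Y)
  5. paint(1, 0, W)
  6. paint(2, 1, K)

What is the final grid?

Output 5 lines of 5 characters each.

After op 1 fill(3,0,K) [18 cells changed]:
KKKKK
KKKKK
KKKKK
KWWWK
KWWGG
After op 2 fill(3,1,R) [5 cells changed]:
KKKKK
KKKKK
KKKKK
KRRRK
KRRGG
After op 3 paint(2,3,Y):
KKKKK
KKKKK
KKKYK
KRRRK
KRRGG
After op 4 paint(3,1,Y):
KKKKK
KKKKK
KKKYK
KYRRK
KRRGG
After op 5 paint(1,0,W):
KKKKK
WKKKK
KKKYK
KYRRK
KRRGG
After op 6 paint(2,1,K):
KKKKK
WKKKK
KKKYK
KYRRK
KRRGG

Answer: KKKKK
WKKKK
KKKYK
KYRRK
KRRGG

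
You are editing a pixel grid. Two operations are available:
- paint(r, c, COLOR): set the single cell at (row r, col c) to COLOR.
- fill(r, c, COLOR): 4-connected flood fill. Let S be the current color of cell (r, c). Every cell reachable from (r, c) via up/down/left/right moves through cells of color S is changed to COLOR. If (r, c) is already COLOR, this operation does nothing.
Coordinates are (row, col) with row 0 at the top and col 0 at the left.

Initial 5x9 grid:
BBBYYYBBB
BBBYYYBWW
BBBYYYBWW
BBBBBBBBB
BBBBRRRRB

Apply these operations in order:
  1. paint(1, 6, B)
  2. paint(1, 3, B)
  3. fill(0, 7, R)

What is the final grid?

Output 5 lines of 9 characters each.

Answer: RRRYYYRRR
RRRRYYRWW
RRRYYYRWW
RRRRRRRRR
RRRRRRRRR

Derivation:
After op 1 paint(1,6,B):
BBBYYYBBB
BBBYYYBWW
BBBYYYBWW
BBBBBBBBB
BBBBRRRRB
After op 2 paint(1,3,B):
BBBYYYBBB
BBBBYYBWW
BBBYYYBWW
BBBBBBBBB
BBBBRRRRB
After op 3 fill(0,7,R) [29 cells changed]:
RRRYYYRRR
RRRRYYRWW
RRRYYYRWW
RRRRRRRRR
RRRRRRRRR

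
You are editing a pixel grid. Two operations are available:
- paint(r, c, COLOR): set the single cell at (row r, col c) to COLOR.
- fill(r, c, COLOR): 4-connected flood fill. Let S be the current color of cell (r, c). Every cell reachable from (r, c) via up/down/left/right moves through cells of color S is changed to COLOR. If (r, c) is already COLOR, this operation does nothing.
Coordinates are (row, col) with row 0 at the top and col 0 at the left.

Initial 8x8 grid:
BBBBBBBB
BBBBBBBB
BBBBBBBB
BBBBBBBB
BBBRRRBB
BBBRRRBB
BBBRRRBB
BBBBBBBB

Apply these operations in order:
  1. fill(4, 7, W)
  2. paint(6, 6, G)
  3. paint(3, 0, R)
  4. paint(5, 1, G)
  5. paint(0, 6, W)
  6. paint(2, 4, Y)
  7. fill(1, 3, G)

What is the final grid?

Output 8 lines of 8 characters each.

Answer: GGGGGGGG
GGGGGGGG
GGGGYGGG
RGGGGGGG
GGGRRRGG
GGGRRRGG
GGGRRRGG
GGGGGGGG

Derivation:
After op 1 fill(4,7,W) [55 cells changed]:
WWWWWWWW
WWWWWWWW
WWWWWWWW
WWWWWWWW
WWWRRRWW
WWWRRRWW
WWWRRRWW
WWWWWWWW
After op 2 paint(6,6,G):
WWWWWWWW
WWWWWWWW
WWWWWWWW
WWWWWWWW
WWWRRRWW
WWWRRRWW
WWWRRRGW
WWWWWWWW
After op 3 paint(3,0,R):
WWWWWWWW
WWWWWWWW
WWWWWWWW
RWWWWWWW
WWWRRRWW
WWWRRRWW
WWWRRRGW
WWWWWWWW
After op 4 paint(5,1,G):
WWWWWWWW
WWWWWWWW
WWWWWWWW
RWWWWWWW
WWWRRRWW
WGWRRRWW
WWWRRRGW
WWWWWWWW
After op 5 paint(0,6,W):
WWWWWWWW
WWWWWWWW
WWWWWWWW
RWWWWWWW
WWWRRRWW
WGWRRRWW
WWWRRRGW
WWWWWWWW
After op 6 paint(2,4,Y):
WWWWWWWW
WWWWWWWW
WWWWYWWW
RWWWWWWW
WWWRRRWW
WGWRRRWW
WWWRRRGW
WWWWWWWW
After op 7 fill(1,3,G) [51 cells changed]:
GGGGGGGG
GGGGGGGG
GGGGYGGG
RGGGGGGG
GGGRRRGG
GGGRRRGG
GGGRRRGG
GGGGGGGG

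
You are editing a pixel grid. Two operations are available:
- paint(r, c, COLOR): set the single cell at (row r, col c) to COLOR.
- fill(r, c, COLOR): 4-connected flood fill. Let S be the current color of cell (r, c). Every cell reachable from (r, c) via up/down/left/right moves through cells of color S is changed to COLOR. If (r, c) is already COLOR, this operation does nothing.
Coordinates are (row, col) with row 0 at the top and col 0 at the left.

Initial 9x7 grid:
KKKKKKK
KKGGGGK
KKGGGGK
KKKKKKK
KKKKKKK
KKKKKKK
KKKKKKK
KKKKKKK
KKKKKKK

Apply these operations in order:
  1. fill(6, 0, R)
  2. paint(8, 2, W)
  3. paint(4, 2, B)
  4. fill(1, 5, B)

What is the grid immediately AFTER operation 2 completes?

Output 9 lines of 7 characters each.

Answer: RRRRRRR
RRGGGGR
RRGGGGR
RRRRRRR
RRRRRRR
RRRRRRR
RRRRRRR
RRRRRRR
RRWRRRR

Derivation:
After op 1 fill(6,0,R) [55 cells changed]:
RRRRRRR
RRGGGGR
RRGGGGR
RRRRRRR
RRRRRRR
RRRRRRR
RRRRRRR
RRRRRRR
RRRRRRR
After op 2 paint(8,2,W):
RRRRRRR
RRGGGGR
RRGGGGR
RRRRRRR
RRRRRRR
RRRRRRR
RRRRRRR
RRRRRRR
RRWRRRR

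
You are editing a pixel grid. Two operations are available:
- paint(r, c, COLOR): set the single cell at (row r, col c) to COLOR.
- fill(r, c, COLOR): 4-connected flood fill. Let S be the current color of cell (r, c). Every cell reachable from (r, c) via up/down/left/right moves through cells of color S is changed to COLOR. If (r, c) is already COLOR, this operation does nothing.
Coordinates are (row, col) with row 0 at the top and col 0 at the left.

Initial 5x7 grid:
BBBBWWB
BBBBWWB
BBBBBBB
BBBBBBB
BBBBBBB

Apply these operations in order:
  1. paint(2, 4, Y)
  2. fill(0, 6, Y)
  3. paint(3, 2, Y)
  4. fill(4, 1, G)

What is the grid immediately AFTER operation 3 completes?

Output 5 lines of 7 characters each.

Answer: YYYYWWY
YYYYWWY
YYYYYYY
YYYYYYY
YYYYYYY

Derivation:
After op 1 paint(2,4,Y):
BBBBWWB
BBBBWWB
BBBBYBB
BBBBBBB
BBBBBBB
After op 2 fill(0,6,Y) [30 cells changed]:
YYYYWWY
YYYYWWY
YYYYYYY
YYYYYYY
YYYYYYY
After op 3 paint(3,2,Y):
YYYYWWY
YYYYWWY
YYYYYYY
YYYYYYY
YYYYYYY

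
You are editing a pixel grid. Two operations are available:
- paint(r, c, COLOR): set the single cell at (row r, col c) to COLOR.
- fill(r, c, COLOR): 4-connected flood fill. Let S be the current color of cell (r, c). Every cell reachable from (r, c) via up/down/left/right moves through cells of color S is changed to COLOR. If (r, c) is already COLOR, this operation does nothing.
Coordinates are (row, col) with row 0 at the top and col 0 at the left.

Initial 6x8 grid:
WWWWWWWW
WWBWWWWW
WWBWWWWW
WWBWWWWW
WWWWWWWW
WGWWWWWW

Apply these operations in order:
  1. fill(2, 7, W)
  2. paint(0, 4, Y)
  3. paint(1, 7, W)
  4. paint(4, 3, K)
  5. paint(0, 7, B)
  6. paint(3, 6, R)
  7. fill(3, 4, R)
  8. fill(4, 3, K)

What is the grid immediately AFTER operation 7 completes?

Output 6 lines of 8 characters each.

Answer: RRRRYRRB
RRBRRRRR
RRBRRRRR
RRBRRRRR
RRRKRRRR
RGRRRRRR

Derivation:
After op 1 fill(2,7,W) [0 cells changed]:
WWWWWWWW
WWBWWWWW
WWBWWWWW
WWBWWWWW
WWWWWWWW
WGWWWWWW
After op 2 paint(0,4,Y):
WWWWYWWW
WWBWWWWW
WWBWWWWW
WWBWWWWW
WWWWWWWW
WGWWWWWW
After op 3 paint(1,7,W):
WWWWYWWW
WWBWWWWW
WWBWWWWW
WWBWWWWW
WWWWWWWW
WGWWWWWW
After op 4 paint(4,3,K):
WWWWYWWW
WWBWWWWW
WWBWWWWW
WWBWWWWW
WWWKWWWW
WGWWWWWW
After op 5 paint(0,7,B):
WWWWYWWB
WWBWWWWW
WWBWWWWW
WWBWWWWW
WWWKWWWW
WGWWWWWW
After op 6 paint(3,6,R):
WWWWYWWB
WWBWWWWW
WWBWWWWW
WWBWWWRW
WWWKWWWW
WGWWWWWW
After op 7 fill(3,4,R) [40 cells changed]:
RRRRYRRB
RRBRRRRR
RRBRRRRR
RRBRRRRR
RRRKRRRR
RGRRRRRR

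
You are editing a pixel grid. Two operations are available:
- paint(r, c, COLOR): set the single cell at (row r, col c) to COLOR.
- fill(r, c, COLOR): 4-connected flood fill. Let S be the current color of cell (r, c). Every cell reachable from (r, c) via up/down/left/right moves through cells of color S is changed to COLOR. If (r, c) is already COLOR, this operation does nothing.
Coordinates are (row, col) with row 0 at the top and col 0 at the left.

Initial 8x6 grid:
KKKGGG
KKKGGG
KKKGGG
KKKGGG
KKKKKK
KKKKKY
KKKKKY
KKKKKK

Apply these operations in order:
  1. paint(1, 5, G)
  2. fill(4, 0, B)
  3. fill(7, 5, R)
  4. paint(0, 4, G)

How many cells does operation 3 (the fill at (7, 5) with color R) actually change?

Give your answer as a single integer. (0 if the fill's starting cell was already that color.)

After op 1 paint(1,5,G):
KKKGGG
KKKGGG
KKKGGG
KKKGGG
KKKKKK
KKKKKY
KKKKKY
KKKKKK
After op 2 fill(4,0,B) [34 cells changed]:
BBBGGG
BBBGGG
BBBGGG
BBBGGG
BBBBBB
BBBBBY
BBBBBY
BBBBBB
After op 3 fill(7,5,R) [34 cells changed]:
RRRGGG
RRRGGG
RRRGGG
RRRGGG
RRRRRR
RRRRRY
RRRRRY
RRRRRR

Answer: 34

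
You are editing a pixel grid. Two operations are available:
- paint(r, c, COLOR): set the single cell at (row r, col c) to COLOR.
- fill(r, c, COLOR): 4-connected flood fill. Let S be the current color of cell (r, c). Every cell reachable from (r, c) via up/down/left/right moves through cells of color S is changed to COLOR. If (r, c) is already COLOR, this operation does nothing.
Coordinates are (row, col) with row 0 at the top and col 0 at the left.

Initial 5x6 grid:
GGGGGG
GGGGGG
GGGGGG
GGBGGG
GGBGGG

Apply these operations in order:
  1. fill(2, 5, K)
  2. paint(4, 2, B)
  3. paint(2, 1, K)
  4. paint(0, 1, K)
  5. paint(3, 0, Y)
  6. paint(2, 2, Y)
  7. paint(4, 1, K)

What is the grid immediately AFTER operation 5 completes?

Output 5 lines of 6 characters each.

After op 1 fill(2,5,K) [28 cells changed]:
KKKKKK
KKKKKK
KKKKKK
KKBKKK
KKBKKK
After op 2 paint(4,2,B):
KKKKKK
KKKKKK
KKKKKK
KKBKKK
KKBKKK
After op 3 paint(2,1,K):
KKKKKK
KKKKKK
KKKKKK
KKBKKK
KKBKKK
After op 4 paint(0,1,K):
KKKKKK
KKKKKK
KKKKKK
KKBKKK
KKBKKK
After op 5 paint(3,0,Y):
KKKKKK
KKKKKK
KKKKKK
YKBKKK
KKBKKK

Answer: KKKKKK
KKKKKK
KKKKKK
YKBKKK
KKBKKK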